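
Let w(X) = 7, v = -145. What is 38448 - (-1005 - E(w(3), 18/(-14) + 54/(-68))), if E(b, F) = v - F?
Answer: 9355799/238 ≈ 39310.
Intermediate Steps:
E(b, F) = -145 - F
38448 - (-1005 - E(w(3), 18/(-14) + 54/(-68))) = 38448 - (-1005 - (-145 - (18/(-14) + 54/(-68)))) = 38448 - (-1005 - (-145 - (18*(-1/14) + 54*(-1/68)))) = 38448 - (-1005 - (-145 - (-9/7 - 27/34))) = 38448 - (-1005 - (-145 - 1*(-495/238))) = 38448 - (-1005 - (-145 + 495/238)) = 38448 - (-1005 - 1*(-34015/238)) = 38448 - (-1005 + 34015/238) = 38448 - 1*(-205175/238) = 38448 + 205175/238 = 9355799/238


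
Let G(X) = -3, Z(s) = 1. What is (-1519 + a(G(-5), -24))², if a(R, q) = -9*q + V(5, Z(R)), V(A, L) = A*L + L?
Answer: 1682209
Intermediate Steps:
V(A, L) = L + A*L
a(R, q) = 6 - 9*q (a(R, q) = -9*q + 1*(1 + 5) = -9*q + 1*6 = -9*q + 6 = 6 - 9*q)
(-1519 + a(G(-5), -24))² = (-1519 + (6 - 9*(-24)))² = (-1519 + (6 + 216))² = (-1519 + 222)² = (-1297)² = 1682209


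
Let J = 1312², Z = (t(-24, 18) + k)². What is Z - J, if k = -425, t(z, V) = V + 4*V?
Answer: -1609119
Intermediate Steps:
t(z, V) = 5*V
Z = 112225 (Z = (5*18 - 425)² = (90 - 425)² = (-335)² = 112225)
J = 1721344
Z - J = 112225 - 1*1721344 = 112225 - 1721344 = -1609119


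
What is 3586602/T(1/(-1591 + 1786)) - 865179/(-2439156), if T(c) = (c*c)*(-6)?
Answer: -18480745276675707/813052 ≈ -2.2730e+10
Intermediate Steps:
T(c) = -6*c² (T(c) = c²*(-6) = -6*c²)
3586602/T(1/(-1591 + 1786)) - 865179/(-2439156) = 3586602/((-6/(-1591 + 1786)²)) - 865179/(-2439156) = 3586602/((-6*(1/195)²)) - 865179*(-1/2439156) = 3586602/((-6*(1/195)²)) + 288393/813052 = 3586602/((-6*1/38025)) + 288393/813052 = 3586602/(-2/12675) + 288393/813052 = 3586602*(-12675/2) + 288393/813052 = -22730090175 + 288393/813052 = -18480745276675707/813052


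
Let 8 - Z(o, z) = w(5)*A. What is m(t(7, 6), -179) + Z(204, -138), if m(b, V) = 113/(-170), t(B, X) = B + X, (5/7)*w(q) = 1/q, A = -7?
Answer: 7901/850 ≈ 9.2953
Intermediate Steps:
w(q) = 7/(5*q)
Z(o, z) = 249/25 (Z(o, z) = 8 - (7/5)/5*(-7) = 8 - (7/5)*(⅕)*(-7) = 8 - 7*(-7)/25 = 8 - 1*(-49/25) = 8 + 49/25 = 249/25)
m(b, V) = -113/170 (m(b, V) = 113*(-1/170) = -113/170)
m(t(7, 6), -179) + Z(204, -138) = -113/170 + 249/25 = 7901/850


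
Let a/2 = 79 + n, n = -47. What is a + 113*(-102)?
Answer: -11462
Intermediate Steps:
a = 64 (a = 2*(79 - 47) = 2*32 = 64)
a + 113*(-102) = 64 + 113*(-102) = 64 - 11526 = -11462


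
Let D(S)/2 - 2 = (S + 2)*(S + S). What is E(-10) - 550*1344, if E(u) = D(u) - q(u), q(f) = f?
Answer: -738866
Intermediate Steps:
D(S) = 4 + 4*S*(2 + S) (D(S) = 4 + 2*((S + 2)*(S + S)) = 4 + 2*((2 + S)*(2*S)) = 4 + 2*(2*S*(2 + S)) = 4 + 4*S*(2 + S))
E(u) = 4 + 4*u² + 7*u (E(u) = (4 + 4*u² + 8*u) - u = 4 + 4*u² + 7*u)
E(-10) - 550*1344 = (4 + 4*(-10)² + 7*(-10)) - 550*1344 = (4 + 4*100 - 70) - 739200 = (4 + 400 - 70) - 739200 = 334 - 739200 = -738866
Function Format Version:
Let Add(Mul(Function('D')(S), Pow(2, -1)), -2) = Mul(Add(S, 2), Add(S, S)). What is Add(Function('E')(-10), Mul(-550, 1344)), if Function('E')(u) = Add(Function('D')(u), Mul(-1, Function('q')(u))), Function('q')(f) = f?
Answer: -738866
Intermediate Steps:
Function('D')(S) = Add(4, Mul(4, S, Add(2, S))) (Function('D')(S) = Add(4, Mul(2, Mul(Add(S, 2), Add(S, S)))) = Add(4, Mul(2, Mul(Add(2, S), Mul(2, S)))) = Add(4, Mul(2, Mul(2, S, Add(2, S)))) = Add(4, Mul(4, S, Add(2, S))))
Function('E')(u) = Add(4, Mul(4, Pow(u, 2)), Mul(7, u)) (Function('E')(u) = Add(Add(4, Mul(4, Pow(u, 2)), Mul(8, u)), Mul(-1, u)) = Add(4, Mul(4, Pow(u, 2)), Mul(7, u)))
Add(Function('E')(-10), Mul(-550, 1344)) = Add(Add(4, Mul(4, Pow(-10, 2)), Mul(7, -10)), Mul(-550, 1344)) = Add(Add(4, Mul(4, 100), -70), -739200) = Add(Add(4, 400, -70), -739200) = Add(334, -739200) = -738866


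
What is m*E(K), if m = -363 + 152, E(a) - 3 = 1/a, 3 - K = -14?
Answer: -10972/17 ≈ -645.41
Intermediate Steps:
K = 17 (K = 3 - 1*(-14) = 3 + 14 = 17)
E(a) = 3 + 1/a
m = -211
m*E(K) = -211*(3 + 1/17) = -211*52/17 = -10972/17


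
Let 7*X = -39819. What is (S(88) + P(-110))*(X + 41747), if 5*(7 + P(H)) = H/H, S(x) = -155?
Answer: -40839938/7 ≈ -5.8343e+6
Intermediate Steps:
X = -39819/7 (X = (⅐)*(-39819) = -39819/7 ≈ -5688.4)
P(H) = -34/5 (P(H) = -7 + (H/H)/5 = -7 + (⅕)*1 = -7 + ⅕ = -34/5)
(S(88) + P(-110))*(X + 41747) = (-155 - 34/5)*(-39819/7 + 41747) = -809/5*252410/7 = -40839938/7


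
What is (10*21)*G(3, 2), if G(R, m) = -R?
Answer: -630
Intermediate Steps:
(10*21)*G(3, 2) = (10*21)*(-1*3) = 210*(-3) = -630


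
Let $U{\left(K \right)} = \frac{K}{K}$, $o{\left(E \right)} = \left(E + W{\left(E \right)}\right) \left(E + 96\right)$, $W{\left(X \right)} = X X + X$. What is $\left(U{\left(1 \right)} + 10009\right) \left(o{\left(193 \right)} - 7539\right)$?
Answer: $108798449760$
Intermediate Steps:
$W{\left(X \right)} = X + X^{2}$ ($W{\left(X \right)} = X^{2} + X = X + X^{2}$)
$o{\left(E \right)} = \left(96 + E\right) \left(E + E \left(1 + E\right)\right)$ ($o{\left(E \right)} = \left(E + E \left(1 + E\right)\right) \left(E + 96\right) = \left(E + E \left(1 + E\right)\right) \left(96 + E\right) = \left(96 + E\right) \left(E + E \left(1 + E\right)\right)$)
$U{\left(K \right)} = 1$
$\left(U{\left(1 \right)} + 10009\right) \left(o{\left(193 \right)} - 7539\right) = \left(1 + 10009\right) \left(193 \left(192 + 193^{2} + 98 \cdot 193\right) - 7539\right) = 10010 \left(193 \left(192 + 37249 + 18914\right) - 7539\right) = 10010 \left(193 \cdot 56355 - 7539\right) = 10010 \left(10876515 - 7539\right) = 10010 \cdot 10868976 = 108798449760$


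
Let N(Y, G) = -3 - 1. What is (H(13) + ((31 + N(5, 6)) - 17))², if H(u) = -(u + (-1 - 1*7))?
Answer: 25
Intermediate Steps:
N(Y, G) = -4
H(u) = 8 - u (H(u) = -(u + (-1 - 7)) = -(u - 8) = -(-8 + u) = 8 - u)
(H(13) + ((31 + N(5, 6)) - 17))² = ((8 - 1*13) + ((31 - 4) - 17))² = ((8 - 13) + (27 - 17))² = (-5 + 10)² = 5² = 25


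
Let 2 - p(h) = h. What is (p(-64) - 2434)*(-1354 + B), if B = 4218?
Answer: -6781952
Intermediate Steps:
p(h) = 2 - h
(p(-64) - 2434)*(-1354 + B) = ((2 - 1*(-64)) - 2434)*(-1354 + 4218) = ((2 + 64) - 2434)*2864 = (66 - 2434)*2864 = -2368*2864 = -6781952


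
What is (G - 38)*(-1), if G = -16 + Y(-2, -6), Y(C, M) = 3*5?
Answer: 39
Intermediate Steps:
Y(C, M) = 15
G = -1 (G = -16 + 15 = -1)
(G - 38)*(-1) = (-1 - 38)*(-1) = -39*(-1) = 39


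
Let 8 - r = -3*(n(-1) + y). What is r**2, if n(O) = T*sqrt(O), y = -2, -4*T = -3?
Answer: -17/16 + 9*I ≈ -1.0625 + 9.0*I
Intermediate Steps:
T = 3/4 (T = -1/4*(-3) = 3/4 ≈ 0.75000)
n(O) = 3*sqrt(O)/4
r = 2 + 9*I/4 (r = 8 - (-3)*(3*sqrt(-1)/4 - 2) = 8 - (-3)*(3*I/4 - 2) = 8 - (-3)*(-2 + 3*I/4) = 8 - (6 - 9*I/4) = 8 + (-6 + 9*I/4) = 2 + 9*I/4 ≈ 2.0 + 2.25*I)
r**2 = (2 + 9*I/4)**2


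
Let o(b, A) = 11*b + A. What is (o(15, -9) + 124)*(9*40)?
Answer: 100800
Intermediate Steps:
o(b, A) = A + 11*b
(o(15, -9) + 124)*(9*40) = ((-9 + 11*15) + 124)*(9*40) = ((-9 + 165) + 124)*360 = (156 + 124)*360 = 280*360 = 100800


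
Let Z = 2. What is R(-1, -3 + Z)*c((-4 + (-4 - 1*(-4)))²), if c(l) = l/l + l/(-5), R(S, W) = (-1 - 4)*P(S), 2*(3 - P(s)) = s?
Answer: 77/2 ≈ 38.500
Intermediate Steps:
P(s) = 3 - s/2
R(S, W) = -15 + 5*S/2 (R(S, W) = (-1 - 4)*(3 - S/2) = -5*(3 - S/2) = -15 + 5*S/2)
c(l) = 1 - l/5 (c(l) = 1 + l*(-⅕) = 1 - l/5)
R(-1, -3 + Z)*c((-4 + (-4 - 1*(-4)))²) = (-15 + (5/2)*(-1))*(1 - (-4 + (-4 - 1*(-4)))²/5) = (-15 - 5/2)*(1 - (-4 + (-4 + 4))²/5) = -35*(1 - (-4 + 0)²/5)/2 = -35*(1 - ⅕*(-4)²)/2 = -35*(1 - ⅕*16)/2 = -35*(1 - 16/5)/2 = -35/2*(-11/5) = 77/2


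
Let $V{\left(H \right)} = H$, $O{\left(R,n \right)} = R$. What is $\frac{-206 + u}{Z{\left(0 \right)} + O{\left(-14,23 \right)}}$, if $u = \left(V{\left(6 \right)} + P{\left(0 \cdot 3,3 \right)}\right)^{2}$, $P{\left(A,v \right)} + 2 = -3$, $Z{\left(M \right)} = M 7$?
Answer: $\frac{205}{14} \approx 14.643$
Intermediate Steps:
$Z{\left(M \right)} = 7 M$
$P{\left(A,v \right)} = -5$ ($P{\left(A,v \right)} = -2 - 3 = -5$)
$u = 1$ ($u = \left(6 - 5\right)^{2} = 1^{2} = 1$)
$\frac{-206 + u}{Z{\left(0 \right)} + O{\left(-14,23 \right)}} = \frac{-206 + 1}{7 \cdot 0 - 14} = - \frac{205}{0 - 14} = - \frac{205}{-14} = \left(-205\right) \left(- \frac{1}{14}\right) = \frac{205}{14}$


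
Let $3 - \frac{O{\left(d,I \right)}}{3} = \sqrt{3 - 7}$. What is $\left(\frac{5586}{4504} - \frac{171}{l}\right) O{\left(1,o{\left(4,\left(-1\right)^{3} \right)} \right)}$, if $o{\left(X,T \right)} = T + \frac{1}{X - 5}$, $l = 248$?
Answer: $\frac{692037}{139624} - \frac{230679 i}{69812} \approx 4.9564 - 3.3043 i$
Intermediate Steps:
$o{\left(X,T \right)} = T + \frac{1}{-5 + X}$
$O{\left(d,I \right)} = 9 - 6 i$ ($O{\left(d,I \right)} = 9 - 3 \sqrt{3 - 7} = 9 - 3 \sqrt{-4} = 9 - 3 \cdot 2 i = 9 - 6 i$)
$\left(\frac{5586}{4504} - \frac{171}{l}\right) O{\left(1,o{\left(4,\left(-1\right)^{3} \right)} \right)} = \left(\frac{5586}{4504} - \frac{171}{248}\right) \left(9 - 6 i\right) = \left(5586 \cdot \frac{1}{4504} - \frac{171}{248}\right) \left(9 - 6 i\right) = \left(\frac{2793}{2252} - \frac{171}{248}\right) \left(9 - 6 i\right) = \frac{76893 \left(9 - 6 i\right)}{139624} = \frac{692037}{139624} - \frac{230679 i}{69812}$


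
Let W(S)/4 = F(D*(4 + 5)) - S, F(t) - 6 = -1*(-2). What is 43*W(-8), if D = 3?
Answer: 2752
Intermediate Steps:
F(t) = 8 (F(t) = 6 - 1*(-2) = 6 + 2 = 8)
W(S) = 32 - 4*S (W(S) = 4*(8 - S) = 32 - 4*S)
43*W(-8) = 43*(32 - 4*(-8)) = 43*(32 + 32) = 43*64 = 2752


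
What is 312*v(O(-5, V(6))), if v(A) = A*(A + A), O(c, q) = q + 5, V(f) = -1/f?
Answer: 43732/3 ≈ 14577.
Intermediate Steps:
O(c, q) = 5 + q
v(A) = 2*A**2 (v(A) = A*(2*A) = 2*A**2)
312*v(O(-5, V(6))) = 312*(2*(5 - 1/6)**2) = 312*(2*(29/6)**2) = 312*(2*(841/36)) = 312*(841/18) = 43732/3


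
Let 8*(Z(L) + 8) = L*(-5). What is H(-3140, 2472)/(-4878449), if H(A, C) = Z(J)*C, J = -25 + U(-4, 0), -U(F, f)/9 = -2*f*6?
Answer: -18849/4878449 ≈ -0.0038637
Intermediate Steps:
U(F, f) = 108*f (U(F, f) = -9*(-2*f)*6 = -(-108)*f = 108*f)
J = -25 (J = -25 + 108*0 = -25 + 0 = -25)
Z(L) = -8 - 5*L/8 (Z(L) = -8 + (L*(-5))/8 = -8 + (-5*L)/8 = -8 - 5*L/8)
H(A, C) = 61*C/8 (H(A, C) = (-8 - 5/8*(-25))*C = (-8 + 125/8)*C = 61*C/8)
H(-3140, 2472)/(-4878449) = ((61/8)*2472)/(-4878449) = 18849*(-1/4878449) = -18849/4878449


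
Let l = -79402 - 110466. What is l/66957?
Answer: -189868/66957 ≈ -2.8357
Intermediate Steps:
l = -189868
l/66957 = -189868/66957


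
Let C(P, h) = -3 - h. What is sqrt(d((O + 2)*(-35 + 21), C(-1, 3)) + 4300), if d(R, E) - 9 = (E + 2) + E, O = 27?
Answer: sqrt(4299) ≈ 65.567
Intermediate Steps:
d(R, E) = 11 + 2*E (d(R, E) = 9 + ((E + 2) + E) = 9 + ((2 + E) + E) = 9 + (2 + 2*E) = 11 + 2*E)
sqrt(d((O + 2)*(-35 + 21), C(-1, 3)) + 4300) = sqrt((11 + 2*(-3 - 1*3)) + 4300) = sqrt((11 + 2*(-3 - 3)) + 4300) = sqrt((11 + 2*(-6)) + 4300) = sqrt((11 - 12) + 4300) = sqrt(-1 + 4300) = sqrt(4299)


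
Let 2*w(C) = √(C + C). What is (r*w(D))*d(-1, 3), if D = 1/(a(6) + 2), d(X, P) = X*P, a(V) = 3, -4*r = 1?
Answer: 3*√10/40 ≈ 0.23717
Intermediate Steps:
r = -¼ (r = -¼*1 = -¼ ≈ -0.25000)
d(X, P) = P*X
D = ⅕ (D = 1/(3 + 2) = 1/5 = ⅕ ≈ 0.20000)
w(C) = √2*√C/2 (w(C) = √(C + C)/2 = √(2*C)/2 = (√2*√C)/2 = √2*√C/2)
(r*w(D))*d(-1, 3) = (-√2*√(⅕)/8)*(3*(-1)) = -√2*√5/5/8*(-3) = -√10/40*(-3) = 3*√10/40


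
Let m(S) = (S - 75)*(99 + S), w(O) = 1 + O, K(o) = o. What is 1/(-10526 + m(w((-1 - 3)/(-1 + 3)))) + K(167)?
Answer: 3001657/17974 ≈ 167.00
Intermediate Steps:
m(S) = (-75 + S)*(99 + S)
1/(-10526 + m(w((-1 - 3)/(-1 + 3)))) + K(167) = 1/(-10526 + (-7425 + (1 + (-1 - 3)/(-1 + 3))² + 24*(1 + (-1 - 3)/(-1 + 3)))) + 167 = 1/(-10526 + (-7425 + (1 - 4/2)² + 24*(1 - 4/2))) + 167 = 1/(-10526 + (-7425 + (1 - 4*½)² + 24*(1 - 4*½))) + 167 = 1/(-10526 + (-7425 + (1 - 2)² + 24*(1 - 2))) + 167 = 1/(-10526 + (-7425 + (-1)² + 24*(-1))) + 167 = 1/(-10526 + (-7425 + 1 - 24)) + 167 = 1/(-10526 - 7448) + 167 = 1/(-17974) + 167 = -1/17974 + 167 = 3001657/17974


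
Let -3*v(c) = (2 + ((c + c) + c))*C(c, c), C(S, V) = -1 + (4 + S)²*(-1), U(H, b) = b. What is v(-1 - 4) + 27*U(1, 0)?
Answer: -26/3 ≈ -8.6667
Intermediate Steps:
C(S, V) = -1 - (4 + S)²
v(c) = -(-1 - (4 + c)²)*(2 + 3*c)/3 (v(c) = -(2 + ((c + c) + c))*(-1 - (4 + c)²)/3 = -(2 + (2*c + c))*(-1 - (4 + c)²)/3 = -(2 + 3*c)*(-1 - (4 + c)²)/3 = -(-1 - (4 + c)²)*(2 + 3*c)/3)
v(-1 - 4) + 27*U(1, 0) = (1 + (4 + (-1 - 4))²)*(2 + 3*(-1 - 4))/3 + 27*0 = (1 + (4 - 5)²)*(2 + 3*(-5))/3 + 0 = (1 + (-1)²)*(2 - 15)/3 + 0 = (⅓)*(1 + 1)*(-13) + 0 = (⅓)*2*(-13) + 0 = -26/3 + 0 = -26/3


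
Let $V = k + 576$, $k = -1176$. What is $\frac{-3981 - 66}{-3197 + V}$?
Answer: $\frac{4047}{3797} \approx 1.0658$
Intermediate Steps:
$V = -600$ ($V = -1176 + 576 = -600$)
$\frac{-3981 - 66}{-3197 + V} = \frac{-3981 - 66}{-3197 - 600} = - \frac{4047}{-3797} = \left(-4047\right) \left(- \frac{1}{3797}\right) = \frac{4047}{3797}$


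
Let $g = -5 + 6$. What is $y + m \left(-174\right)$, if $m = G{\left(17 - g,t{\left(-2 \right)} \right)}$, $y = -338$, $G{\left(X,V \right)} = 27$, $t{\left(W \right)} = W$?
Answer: $-5036$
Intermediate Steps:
$g = 1$
$m = 27$
$y + m \left(-174\right) = -338 + 27 \left(-174\right) = -338 - 4698 = -5036$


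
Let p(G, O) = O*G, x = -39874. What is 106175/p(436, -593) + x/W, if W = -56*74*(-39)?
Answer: -3433615219/5223186696 ≈ -0.65738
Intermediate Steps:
W = 161616 (W = -4144*(-39) = 161616)
p(G, O) = G*O
106175/p(436, -593) + x/W = 106175/((436*(-593))) - 39874/161616 = 106175/(-258548) - 39874*1/161616 = 106175*(-1/258548) - 19937/80808 = -106175/258548 - 19937/80808 = -3433615219/5223186696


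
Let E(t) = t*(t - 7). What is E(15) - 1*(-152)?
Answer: 272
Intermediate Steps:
E(t) = t*(-7 + t)
E(15) - 1*(-152) = 15*(-7 + 15) - 1*(-152) = 15*8 + 152 = 120 + 152 = 272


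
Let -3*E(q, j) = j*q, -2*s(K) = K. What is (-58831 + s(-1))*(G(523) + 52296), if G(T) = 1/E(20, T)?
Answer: -64362468048777/20920 ≈ -3.0766e+9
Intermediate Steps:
s(K) = -K/2
E(q, j) = -j*q/3
G(T) = -3/(20*T) (G(T) = 1/(-⅓*T*20) = 1/(-20*T/3) = -3/(20*T))
(-58831 + s(-1))*(G(523) + 52296) = (-58831 - ½*(-1))*(-3/20/523 + 52296) = (-58831 + ½)*(-3/20*1/523 + 52296) = -117661*(-3/10460 + 52296)/2 = -117661/2*547016157/10460 = -64362468048777/20920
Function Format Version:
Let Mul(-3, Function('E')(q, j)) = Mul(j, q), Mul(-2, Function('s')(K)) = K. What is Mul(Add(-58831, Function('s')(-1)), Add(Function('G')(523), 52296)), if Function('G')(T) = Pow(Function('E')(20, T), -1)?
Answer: Rational(-64362468048777, 20920) ≈ -3.0766e+9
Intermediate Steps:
Function('s')(K) = Mul(Rational(-1, 2), K)
Function('E')(q, j) = Mul(Rational(-1, 3), j, q) (Function('E')(q, j) = Mul(Rational(-1, 3), Mul(j, q)) = Mul(Rational(-1, 3), j, q))
Function('G')(T) = Mul(Rational(-3, 20), Pow(T, -1)) (Function('G')(T) = Pow(Mul(Rational(-1, 3), T, 20), -1) = Pow(Mul(Rational(-20, 3), T), -1) = Mul(Rational(-3, 20), Pow(T, -1)))
Mul(Add(-58831, Function('s')(-1)), Add(Function('G')(523), 52296)) = Mul(Add(-58831, Mul(Rational(-1, 2), -1)), Add(Mul(Rational(-3, 20), Pow(523, -1)), 52296)) = Mul(Add(-58831, Rational(1, 2)), Add(Mul(Rational(-3, 20), Rational(1, 523)), 52296)) = Mul(Rational(-117661, 2), Add(Rational(-3, 10460), 52296)) = Mul(Rational(-117661, 2), Rational(547016157, 10460)) = Rational(-64362468048777, 20920)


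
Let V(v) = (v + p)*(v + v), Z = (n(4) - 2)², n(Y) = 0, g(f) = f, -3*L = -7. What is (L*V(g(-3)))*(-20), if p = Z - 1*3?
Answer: -560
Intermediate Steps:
L = 7/3 (L = -⅓*(-7) = 7/3 ≈ 2.3333)
Z = 4 (Z = (0 - 2)² = (-2)² = 4)
p = 1 (p = 4 - 1*3 = 4 - 3 = 1)
V(v) = 2*v*(1 + v) (V(v) = (v + 1)*(v + v) = (1 + v)*(2*v) = 2*v*(1 + v))
(L*V(g(-3)))*(-20) = (7*(2*(-3)*(1 - 3))/3)*(-20) = (7*(2*(-3)*(-2))/3)*(-20) = ((7/3)*12)*(-20) = 28*(-20) = -560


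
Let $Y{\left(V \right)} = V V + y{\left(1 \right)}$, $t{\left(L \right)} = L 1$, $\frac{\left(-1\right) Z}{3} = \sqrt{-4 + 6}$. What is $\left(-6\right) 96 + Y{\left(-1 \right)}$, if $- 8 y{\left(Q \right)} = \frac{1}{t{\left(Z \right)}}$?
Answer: $-575 + \frac{\sqrt{2}}{48} \approx -574.97$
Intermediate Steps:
$Z = - 3 \sqrt{2}$ ($Z = - 3 \sqrt{-4 + 6} = - 3 \sqrt{2} \approx -4.2426$)
$t{\left(L \right)} = L$
$y{\left(Q \right)} = \frac{\sqrt{2}}{48}$ ($y{\left(Q \right)} = - \frac{1}{8 \left(- 3 \sqrt{2}\right)} = - \frac{\left(- \frac{1}{6}\right) \sqrt{2}}{8} = \frac{\sqrt{2}}{48}$)
$Y{\left(V \right)} = V^{2} + \frac{\sqrt{2}}{48}$ ($Y{\left(V \right)} = V V + \frac{\sqrt{2}}{48} = V^{2} + \frac{\sqrt{2}}{48}$)
$\left(-6\right) 96 + Y{\left(-1 \right)} = \left(-6\right) 96 + \left(\left(-1\right)^{2} + \frac{\sqrt{2}}{48}\right) = -576 + \left(1 + \frac{\sqrt{2}}{48}\right) = -575 + \frac{\sqrt{2}}{48}$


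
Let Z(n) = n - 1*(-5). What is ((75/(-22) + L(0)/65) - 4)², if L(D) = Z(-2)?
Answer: 110859841/2044900 ≈ 54.213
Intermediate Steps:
Z(n) = 5 + n (Z(n) = n + 5 = 5 + n)
L(D) = 3 (L(D) = 5 - 2 = 3)
((75/(-22) + L(0)/65) - 4)² = ((75/(-22) + 3/65) - 4)² = ((75*(-1/22) + 3*(1/65)) - 4)² = ((-75/22 + 3/65) - 4)² = (-4809/1430 - 4)² = (-10529/1430)² = 110859841/2044900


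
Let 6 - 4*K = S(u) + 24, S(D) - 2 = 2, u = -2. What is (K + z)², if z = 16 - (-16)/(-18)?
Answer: 29929/324 ≈ 92.373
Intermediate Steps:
S(D) = 4 (S(D) = 2 + 2 = 4)
z = 136/9 (z = 16 - (-16)*(-1)/18 = 16 - 1*8/9 = 16 - 8/9 = 136/9 ≈ 15.111)
K = -11/2 (K = 3/2 - (4 + 24)/4 = 3/2 - ¼*28 = 3/2 - 7 = -11/2 ≈ -5.5000)
(K + z)² = (-11/2 + 136/9)² = (173/18)² = 29929/324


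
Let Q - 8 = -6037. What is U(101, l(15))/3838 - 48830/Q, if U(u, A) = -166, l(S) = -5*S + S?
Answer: 93204363/11569651 ≈ 8.0559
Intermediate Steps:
Q = -6029 (Q = 8 - 6037 = -6029)
l(S) = -4*S
U(101, l(15))/3838 - 48830/Q = -166/3838 - 48830/(-6029) = -166*1/3838 - 48830*(-1/6029) = -83/1919 + 48830/6029 = 93204363/11569651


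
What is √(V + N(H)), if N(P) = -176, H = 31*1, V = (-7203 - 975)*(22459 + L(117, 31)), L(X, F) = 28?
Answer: 7*I*√3753038 ≈ 13561.0*I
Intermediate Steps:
V = -183898686 (V = (-7203 - 975)*(22459 + 28) = -8178*22487 = -183898686)
H = 31
√(V + N(H)) = √(-183898686 - 176) = √(-183898862) = 7*I*√3753038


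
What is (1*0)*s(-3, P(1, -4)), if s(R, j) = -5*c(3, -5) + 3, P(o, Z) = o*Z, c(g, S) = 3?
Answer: 0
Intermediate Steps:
P(o, Z) = Z*o
s(R, j) = -12 (s(R, j) = -5*3 + 3 = -15 + 3 = -12)
(1*0)*s(-3, P(1, -4)) = (1*0)*(-12) = 0*(-12) = 0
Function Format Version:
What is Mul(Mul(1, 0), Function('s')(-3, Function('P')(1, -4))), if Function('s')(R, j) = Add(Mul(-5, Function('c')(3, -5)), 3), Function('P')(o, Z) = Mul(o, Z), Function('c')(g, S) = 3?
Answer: 0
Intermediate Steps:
Function('P')(o, Z) = Mul(Z, o)
Function('s')(R, j) = -12 (Function('s')(R, j) = Add(Mul(-5, 3), 3) = Add(-15, 3) = -12)
Mul(Mul(1, 0), Function('s')(-3, Function('P')(1, -4))) = Mul(Mul(1, 0), -12) = Mul(0, -12) = 0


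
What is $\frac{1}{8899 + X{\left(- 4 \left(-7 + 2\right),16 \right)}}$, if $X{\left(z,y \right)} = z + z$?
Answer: $\frac{1}{8939} \approx 0.00011187$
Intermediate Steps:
$X{\left(z,y \right)} = 2 z$
$\frac{1}{8899 + X{\left(- 4 \left(-7 + 2\right),16 \right)}} = \frac{1}{8899 + 2 \left(- 4 \left(-7 + 2\right)\right)} = \frac{1}{8899 + 2 \left(\left(-4\right) \left(-5\right)\right)} = \frac{1}{8899 + 2 \cdot 20} = \frac{1}{8899 + 40} = \frac{1}{8939}$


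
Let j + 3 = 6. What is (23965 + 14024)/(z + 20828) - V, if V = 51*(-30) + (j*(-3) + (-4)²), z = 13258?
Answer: 17316989/11362 ≈ 1524.1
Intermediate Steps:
j = 3 (j = -3 + 6 = 3)
V = -1523 (V = 51*(-30) + (3*(-3) + (-4)²) = -1530 + (-9 + 16) = -1530 + 7 = -1523)
(23965 + 14024)/(z + 20828) - V = (23965 + 14024)/(13258 + 20828) - 1*(-1523) = 37989/34086 + 1523 = 37989*(1/34086) + 1523 = 12663/11362 + 1523 = 17316989/11362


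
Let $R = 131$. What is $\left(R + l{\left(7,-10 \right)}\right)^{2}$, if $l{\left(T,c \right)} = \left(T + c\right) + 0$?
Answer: $16384$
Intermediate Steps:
$l{\left(T,c \right)} = T + c$
$\left(R + l{\left(7,-10 \right)}\right)^{2} = \left(131 + \left(7 - 10\right)\right)^{2} = \left(131 - 3\right)^{2} = 128^{2} = 16384$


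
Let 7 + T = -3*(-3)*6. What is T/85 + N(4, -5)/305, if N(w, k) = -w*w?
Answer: 519/1037 ≈ 0.50048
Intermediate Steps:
N(w, k) = -w²
T = 47 (T = -7 - 3*(-3)*6 = -7 + 9*6 = -7 + 54 = 47)
T/85 + N(4, -5)/305 = 47/85 - 1*4²/305 = 47*(1/85) - 1*16*(1/305) = 47/85 - 16*1/305 = 47/85 - 16/305 = 519/1037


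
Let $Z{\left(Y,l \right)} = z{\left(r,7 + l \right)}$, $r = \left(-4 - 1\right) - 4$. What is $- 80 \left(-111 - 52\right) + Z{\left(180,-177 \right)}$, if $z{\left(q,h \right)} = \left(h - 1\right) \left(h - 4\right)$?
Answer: $42794$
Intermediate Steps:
$r = -9$ ($r = -5 - 4 = -9$)
$z{\left(q,h \right)} = \left(-1 + h\right) \left(-4 + h\right)$
$Z{\left(Y,l \right)} = -31 + \left(7 + l\right)^{2} - 5 l$ ($Z{\left(Y,l \right)} = 4 + \left(7 + l\right)^{2} - 5 \left(7 + l\right) = 4 + \left(7 + l\right)^{2} - \left(35 + 5 l\right) = -31 + \left(7 + l\right)^{2} - 5 l$)
$- 80 \left(-111 - 52\right) + Z{\left(180,-177 \right)} = - 80 \left(-111 - 52\right) + \left(18 + \left(-177\right)^{2} + 9 \left(-177\right)\right) = \left(-80\right) \left(-163\right) + \left(18 + 31329 - 1593\right) = 13040 + 29754 = 42794$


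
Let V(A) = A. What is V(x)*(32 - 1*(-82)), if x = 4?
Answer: 456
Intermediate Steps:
V(x)*(32 - 1*(-82)) = 4*(32 - 1*(-82)) = 4*(32 + 82) = 4*114 = 456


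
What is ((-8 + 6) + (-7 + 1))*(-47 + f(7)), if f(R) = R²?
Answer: -16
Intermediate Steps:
((-8 + 6) + (-7 + 1))*(-47 + f(7)) = ((-8 + 6) + (-7 + 1))*(-47 + 7²) = (-2 - 6)*(-47 + 49) = -8*2 = -16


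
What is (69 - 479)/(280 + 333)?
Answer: -410/613 ≈ -0.66884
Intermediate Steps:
(69 - 479)/(280 + 333) = -410/613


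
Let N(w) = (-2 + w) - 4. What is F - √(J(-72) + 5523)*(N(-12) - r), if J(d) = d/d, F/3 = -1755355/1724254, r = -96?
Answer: -752295/246322 - 156*√1381 ≈ -5800.3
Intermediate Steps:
F = -752295/246322 (F = 3*(-1755355/1724254) = 3*(-1755355*1/1724254) = 3*(-250765/246322) = -752295/246322 ≈ -3.0541)
N(w) = -6 + w
J(d) = 1
F - √(J(-72) + 5523)*(N(-12) - r) = -752295/246322 - √(1 + 5523)*((-6 - 12) - 1*(-96)) = -752295/246322 - √5524*(-18 + 96) = -752295/246322 - 2*√1381*78 = -752295/246322 - 156*√1381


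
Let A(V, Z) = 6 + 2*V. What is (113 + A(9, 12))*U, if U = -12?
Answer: -1644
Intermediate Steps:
(113 + A(9, 12))*U = (113 + (6 + 2*9))*(-12) = (113 + (6 + 18))*(-12) = (113 + 24)*(-12) = 137*(-12) = -1644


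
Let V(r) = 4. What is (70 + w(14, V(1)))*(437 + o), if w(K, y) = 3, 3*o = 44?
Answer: 98915/3 ≈ 32972.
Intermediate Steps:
o = 44/3 (o = (⅓)*44 = 44/3 ≈ 14.667)
(70 + w(14, V(1)))*(437 + o) = (70 + 3)*(437 + 44/3) = 73*(1355/3) = 98915/3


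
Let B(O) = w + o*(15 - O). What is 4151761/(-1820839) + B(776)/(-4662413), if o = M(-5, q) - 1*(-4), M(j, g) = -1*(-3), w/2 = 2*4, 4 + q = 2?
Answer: -19347553983364/8489503424507 ≈ -2.2790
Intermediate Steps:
q = -2 (q = -4 + 2 = -2)
w = 16 (w = 2*(2*4) = 2*8 = 16)
M(j, g) = 3
o = 7 (o = 3 - 1*(-4) = 3 + 4 = 7)
B(O) = 121 - 7*O (B(O) = 16 + 7*(15 - O) = 16 + (105 - 7*O) = 121 - 7*O)
4151761/(-1820839) + B(776)/(-4662413) = 4151761/(-1820839) + (121 - 7*776)/(-4662413) = 4151761*(-1/1820839) + (121 - 5432)*(-1/4662413) = -4151761/1820839 - 5311*(-1/4662413) = -4151761/1820839 + 5311/4662413 = -19347553983364/8489503424507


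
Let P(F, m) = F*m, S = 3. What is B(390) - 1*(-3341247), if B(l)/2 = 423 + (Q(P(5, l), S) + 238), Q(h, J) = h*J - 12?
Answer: 3354245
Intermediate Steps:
Q(h, J) = -12 + J*h (Q(h, J) = J*h - 12 = -12 + J*h)
B(l) = 1298 + 30*l (B(l) = 2*(423 + ((-12 + 3*(5*l)) + 238)) = 2*(423 + ((-12 + 15*l) + 238)) = 2*(423 + (226 + 15*l)) = 2*(649 + 15*l) = 1298 + 30*l)
B(390) - 1*(-3341247) = (1298 + 30*390) - 1*(-3341247) = (1298 + 11700) + 3341247 = 12998 + 3341247 = 3354245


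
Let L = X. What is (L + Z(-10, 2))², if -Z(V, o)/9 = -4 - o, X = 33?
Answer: 7569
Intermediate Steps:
Z(V, o) = 36 + 9*o (Z(V, o) = -9*(-4 - o) = 36 + 9*o)
L = 33
(L + Z(-10, 2))² = (33 + (36 + 9*2))² = (33 + (36 + 18))² = (33 + 54)² = 87² = 7569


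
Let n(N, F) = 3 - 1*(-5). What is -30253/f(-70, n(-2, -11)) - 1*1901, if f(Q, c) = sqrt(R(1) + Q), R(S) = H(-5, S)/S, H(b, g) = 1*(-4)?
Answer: -1901 + 30253*I*sqrt(74)/74 ≈ -1901.0 + 3516.8*I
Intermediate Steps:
H(b, g) = -4
R(S) = -4/S
n(N, F) = 8 (n(N, F) = 3 + 5 = 8)
f(Q, c) = sqrt(-4 + Q) (f(Q, c) = sqrt(-4/1 + Q) = sqrt(-4*1 + Q) = sqrt(-4 + Q))
-30253/f(-70, n(-2, -11)) - 1*1901 = -30253/sqrt(-4 - 70) - 1*1901 = -30253*(-I*sqrt(74)/74) - 1901 = -(-30253)*I*sqrt(74)/74 - 1901 = 30253*I*sqrt(74)/74 - 1901 = -1901 + 30253*I*sqrt(74)/74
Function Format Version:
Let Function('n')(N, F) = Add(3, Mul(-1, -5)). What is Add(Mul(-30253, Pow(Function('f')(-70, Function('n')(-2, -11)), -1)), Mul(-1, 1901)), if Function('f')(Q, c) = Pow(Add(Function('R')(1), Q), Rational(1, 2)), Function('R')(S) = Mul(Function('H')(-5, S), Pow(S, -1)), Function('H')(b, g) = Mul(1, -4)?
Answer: Add(-1901, Mul(Rational(30253, 74), I, Pow(74, Rational(1, 2)))) ≈ Add(-1901.0, Mul(3516.8, I))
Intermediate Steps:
Function('H')(b, g) = -4
Function('R')(S) = Mul(-4, Pow(S, -1))
Function('n')(N, F) = 8 (Function('n')(N, F) = Add(3, 5) = 8)
Function('f')(Q, c) = Pow(Add(-4, Q), Rational(1, 2)) (Function('f')(Q, c) = Pow(Add(Mul(-4, Pow(1, -1)), Q), Rational(1, 2)) = Pow(Add(Mul(-4, 1), Q), Rational(1, 2)) = Pow(Add(-4, Q), Rational(1, 2)))
Add(Mul(-30253, Pow(Function('f')(-70, Function('n')(-2, -11)), -1)), Mul(-1, 1901)) = Add(Mul(-30253, Pow(Pow(Add(-4, -70), Rational(1, 2)), -1)), Mul(-1, 1901)) = Add(Mul(-30253, Pow(Pow(-74, Rational(1, 2)), -1)), -1901) = Add(Mul(-30253, Pow(Mul(I, Pow(74, Rational(1, 2))), -1)), -1901) = Add(Mul(-30253, Mul(Rational(-1, 74), I, Pow(74, Rational(1, 2)))), -1901) = Add(Mul(Rational(30253, 74), I, Pow(74, Rational(1, 2))), -1901) = Add(-1901, Mul(Rational(30253, 74), I, Pow(74, Rational(1, 2))))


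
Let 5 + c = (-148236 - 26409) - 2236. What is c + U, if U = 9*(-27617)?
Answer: -425439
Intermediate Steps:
U = -248553
c = -176886 (c = -5 + ((-148236 - 26409) - 2236) = -5 + (-174645 - 2236) = -5 - 176881 = -176886)
c + U = -176886 - 248553 = -425439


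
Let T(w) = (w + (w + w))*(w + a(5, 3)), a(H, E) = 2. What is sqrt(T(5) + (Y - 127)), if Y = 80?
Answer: sqrt(58) ≈ 7.6158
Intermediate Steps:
T(w) = 3*w*(2 + w) (T(w) = (w + (w + w))*(w + 2) = (w + 2*w)*(2 + w) = (3*w)*(2 + w) = 3*w*(2 + w))
sqrt(T(5) + (Y - 127)) = sqrt(3*5*(2 + 5) + (80 - 127)) = sqrt(3*5*7 - 47) = sqrt(105 - 47) = sqrt(58)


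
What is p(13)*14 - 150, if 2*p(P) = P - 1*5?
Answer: -94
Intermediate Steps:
p(P) = -5/2 + P/2 (p(P) = (P - 1*5)/2 = (P - 5)/2 = (-5 + P)/2 = -5/2 + P/2)
p(13)*14 - 150 = (-5/2 + (½)*13)*14 - 150 = (-5/2 + 13/2)*14 - 150 = 4*14 - 150 = 56 - 150 = -94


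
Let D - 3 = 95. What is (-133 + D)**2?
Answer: 1225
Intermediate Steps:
D = 98 (D = 3 + 95 = 98)
(-133 + D)**2 = (-133 + 98)**2 = (-35)**2 = 1225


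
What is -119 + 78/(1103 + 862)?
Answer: -77919/655 ≈ -118.96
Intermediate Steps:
-119 + 78/(1103 + 862) = -119 + 78/1965 = -119 + 78*(1/1965) = -119 + 26/655 = -77919/655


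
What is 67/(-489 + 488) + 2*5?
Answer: -57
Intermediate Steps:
67/(-489 + 488) + 2*5 = 67/(-1) + 10 = -1*67 + 10 = -67 + 10 = -57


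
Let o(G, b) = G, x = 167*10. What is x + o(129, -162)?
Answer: 1799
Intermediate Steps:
x = 1670
x + o(129, -162) = 1670 + 129 = 1799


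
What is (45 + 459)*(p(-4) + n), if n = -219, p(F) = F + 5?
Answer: -109872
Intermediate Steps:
p(F) = 5 + F
(45 + 459)*(p(-4) + n) = (45 + 459)*((5 - 4) - 219) = 504*(1 - 219) = 504*(-218) = -109872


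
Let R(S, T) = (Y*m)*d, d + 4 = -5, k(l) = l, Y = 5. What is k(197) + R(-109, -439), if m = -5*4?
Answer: 1097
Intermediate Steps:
m = -20
d = -9 (d = -4 - 5 = -9)
R(S, T) = 900 (R(S, T) = (5*(-20))*(-9) = -100*(-9) = 900)
k(197) + R(-109, -439) = 197 + 900 = 1097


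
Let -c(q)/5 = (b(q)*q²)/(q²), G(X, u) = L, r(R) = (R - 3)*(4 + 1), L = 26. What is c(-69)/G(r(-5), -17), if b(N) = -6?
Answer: 15/13 ≈ 1.1538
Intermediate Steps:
r(R) = -15 + 5*R (r(R) = (-3 + R)*5 = -15 + 5*R)
G(X, u) = 26
c(q) = 30 (c(q) = -5*(-6*q²)/(q²) = -5*(-6*q²)/q² = -5*(-6) = 30)
c(-69)/G(r(-5), -17) = 30/26 = 30*(1/26) = 15/13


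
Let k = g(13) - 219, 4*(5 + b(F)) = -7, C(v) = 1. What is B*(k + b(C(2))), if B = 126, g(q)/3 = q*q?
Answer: 70875/2 ≈ 35438.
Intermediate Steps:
g(q) = 3*q² (g(q) = 3*(q*q) = 3*q²)
b(F) = -27/4 (b(F) = -5 + (¼)*(-7) = -5 - 7/4 = -27/4)
k = 288 (k = 3*13² - 219 = 3*169 - 219 = 507 - 219 = 288)
B*(k + b(C(2))) = 126*(288 - 27/4) = 126*(1125/4) = 70875/2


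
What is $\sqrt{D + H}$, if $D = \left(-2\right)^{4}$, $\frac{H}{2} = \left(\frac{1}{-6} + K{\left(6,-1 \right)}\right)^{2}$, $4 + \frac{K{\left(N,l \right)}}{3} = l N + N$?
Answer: $\frac{\sqrt{11234}}{6} \approx 17.665$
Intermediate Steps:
$K{\left(N,l \right)} = -12 + 3 N + 3 N l$ ($K{\left(N,l \right)} = -12 + 3 \left(l N + N\right) = -12 + 3 \left(N l + N\right) = -12 + 3 \left(N + N l\right) = -12 + \left(3 N + 3 N l\right) = -12 + 3 N + 3 N l$)
$H = \frac{5329}{18}$ ($H = 2 \left(\frac{1}{-6} + \left(-12 + 3 \cdot 6 + 3 \cdot 6 \left(-1\right)\right)\right)^{2} = 2 \left(- \frac{1}{6} - 12\right)^{2} = 2 \left(- \frac{73}{6}\right)^{2} = 2 \cdot \frac{5329}{36} = \frac{5329}{18} \approx 296.06$)
$D = 16$
$\sqrt{D + H} = \sqrt{16 + \frac{5329}{18}} = \sqrt{\frac{5617}{18}} = \frac{\sqrt{11234}}{6}$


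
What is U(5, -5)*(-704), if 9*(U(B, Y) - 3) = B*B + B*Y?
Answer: -2112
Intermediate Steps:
U(B, Y) = 3 + B²/9 + B*Y/9 (U(B, Y) = 3 + (B*B + B*Y)/9 = 3 + (B² + B*Y)/9 = 3 + (B²/9 + B*Y/9) = 3 + B²/9 + B*Y/9)
U(5, -5)*(-704) = (3 + (⅑)*5² + (⅑)*5*(-5))*(-704) = (3 + (⅑)*25 - 25/9)*(-704) = (3 + 25/9 - 25/9)*(-704) = 3*(-704) = -2112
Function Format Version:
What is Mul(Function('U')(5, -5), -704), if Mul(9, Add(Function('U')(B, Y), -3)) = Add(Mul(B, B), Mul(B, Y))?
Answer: -2112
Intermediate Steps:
Function('U')(B, Y) = Add(3, Mul(Rational(1, 9), Pow(B, 2)), Mul(Rational(1, 9), B, Y)) (Function('U')(B, Y) = Add(3, Mul(Rational(1, 9), Add(Mul(B, B), Mul(B, Y)))) = Add(3, Mul(Rational(1, 9), Add(Pow(B, 2), Mul(B, Y)))) = Add(3, Add(Mul(Rational(1, 9), Pow(B, 2)), Mul(Rational(1, 9), B, Y))) = Add(3, Mul(Rational(1, 9), Pow(B, 2)), Mul(Rational(1, 9), B, Y)))
Mul(Function('U')(5, -5), -704) = Mul(Add(3, Mul(Rational(1, 9), Pow(5, 2)), Mul(Rational(1, 9), 5, -5)), -704) = Mul(Add(3, Mul(Rational(1, 9), 25), Rational(-25, 9)), -704) = Mul(Add(3, Rational(25, 9), Rational(-25, 9)), -704) = Mul(3, -704) = -2112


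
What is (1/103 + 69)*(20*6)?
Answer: 852960/103 ≈ 8281.2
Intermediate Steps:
(1/103 + 69)*(20*6) = (1/103 + 69)*120 = (7108/103)*120 = 852960/103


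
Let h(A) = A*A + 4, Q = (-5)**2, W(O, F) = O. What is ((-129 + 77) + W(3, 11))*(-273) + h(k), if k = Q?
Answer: 14006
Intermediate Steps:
Q = 25
k = 25
h(A) = 4 + A**2 (h(A) = A**2 + 4 = 4 + A**2)
((-129 + 77) + W(3, 11))*(-273) + h(k) = ((-129 + 77) + 3)*(-273) + (4 + 25**2) = (-52 + 3)*(-273) + (4 + 625) = -49*(-273) + 629 = 13377 + 629 = 14006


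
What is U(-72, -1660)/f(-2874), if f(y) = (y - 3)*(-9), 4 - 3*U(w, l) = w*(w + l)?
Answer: -124700/77679 ≈ -1.6053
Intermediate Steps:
U(w, l) = 4/3 - w*(l + w)/3 (U(w, l) = 4/3 - w*(w + l)/3 = 4/3 - w*(l + w)/3)
f(y) = 27 - 9*y (f(y) = (-3 + y)*(-9) = 27 - 9*y)
U(-72, -1660)/f(-2874) = (4/3 - 1/3*(-72)**2 - 1/3*(-1660)*(-72))/(27 - 9*(-2874)) = (4/3 - 1/3*5184 - 39840)/(27 + 25866) = (4/3 - 1728 - 39840)/25893 = -124700/3*1/25893 = -124700/77679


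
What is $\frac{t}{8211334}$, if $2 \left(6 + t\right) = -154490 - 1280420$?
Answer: $- \frac{717461}{8211334} \approx -0.087374$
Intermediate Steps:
$t = -717461$ ($t = -6 + \frac{-154490 - 1280420}{2} = -6 + \frac{1}{2} \left(-1434910\right) = -6 - 717455 = -717461$)
$\frac{t}{8211334} = - \frac{717461}{8211334}$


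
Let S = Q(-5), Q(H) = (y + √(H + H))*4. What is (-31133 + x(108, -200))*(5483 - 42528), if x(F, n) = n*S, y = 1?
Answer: 1182957985 + 29636000*I*√10 ≈ 1.183e+9 + 9.3717e+7*I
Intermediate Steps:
Q(H) = 4 + 4*√2*√H (Q(H) = (1 + √(H + H))*4 = (1 + √(2*H))*4 = (1 + √2*√H)*4 = 4 + 4*√2*√H)
S = 4 + 4*I*√10 (S = 4 + 4*√2*√(-5) = 4 + 4*√2*(I*√5) = 4 + 4*I*√10 ≈ 4.0 + 12.649*I)
x(F, n) = n*(4 + 4*I*√10)
(-31133 + x(108, -200))*(5483 - 42528) = (-31133 + 4*(-200)*(1 + I*√10))*(5483 - 42528) = (-31133 + (-800 - 800*I*√10))*(-37045) = (-31933 - 800*I*√10)*(-37045) = 1182957985 + 29636000*I*√10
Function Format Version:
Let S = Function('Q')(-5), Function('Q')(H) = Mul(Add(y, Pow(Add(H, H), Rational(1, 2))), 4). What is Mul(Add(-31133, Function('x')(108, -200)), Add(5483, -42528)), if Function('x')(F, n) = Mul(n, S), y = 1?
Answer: Add(1182957985, Mul(29636000, I, Pow(10, Rational(1, 2)))) ≈ Add(1.1830e+9, Mul(9.3717e+7, I))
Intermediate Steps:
Function('Q')(H) = Add(4, Mul(4, Pow(2, Rational(1, 2)), Pow(H, Rational(1, 2)))) (Function('Q')(H) = Mul(Add(1, Pow(Add(H, H), Rational(1, 2))), 4) = Mul(Add(1, Pow(Mul(2, H), Rational(1, 2))), 4) = Mul(Add(1, Mul(Pow(2, Rational(1, 2)), Pow(H, Rational(1, 2)))), 4) = Add(4, Mul(4, Pow(2, Rational(1, 2)), Pow(H, Rational(1, 2)))))
S = Add(4, Mul(4, I, Pow(10, Rational(1, 2)))) (S = Add(4, Mul(4, Pow(2, Rational(1, 2)), Pow(-5, Rational(1, 2)))) = Add(4, Mul(4, Pow(2, Rational(1, 2)), Mul(I, Pow(5, Rational(1, 2))))) = Add(4, Mul(4, I, Pow(10, Rational(1, 2)))) ≈ Add(4.0000, Mul(12.649, I)))
Function('x')(F, n) = Mul(n, Add(4, Mul(4, I, Pow(10, Rational(1, 2)))))
Mul(Add(-31133, Function('x')(108, -200)), Add(5483, -42528)) = Mul(Add(-31133, Mul(4, -200, Add(1, Mul(I, Pow(10, Rational(1, 2)))))), Add(5483, -42528)) = Mul(Add(-31133, Add(-800, Mul(-800, I, Pow(10, Rational(1, 2))))), -37045) = Mul(Add(-31933, Mul(-800, I, Pow(10, Rational(1, 2)))), -37045) = Add(1182957985, Mul(29636000, I, Pow(10, Rational(1, 2))))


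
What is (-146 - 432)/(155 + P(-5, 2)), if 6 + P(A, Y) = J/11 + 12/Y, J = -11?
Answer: -289/77 ≈ -3.7532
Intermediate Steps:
P(A, Y) = -7 + 12/Y (P(A, Y) = -6 + (-11/11 + 12/Y) = -6 + (-11*1/11 + 12/Y) = -6 + (-1 + 12/Y) = -7 + 12/Y)
(-146 - 432)/(155 + P(-5, 2)) = (-146 - 432)/(155 + (-7 + 12/2)) = -578/(155 + (-7 + 12*(1/2))) = -578/(155 + (-7 + 6)) = -578/(155 - 1) = -578/154 = -578*1/154 = -289/77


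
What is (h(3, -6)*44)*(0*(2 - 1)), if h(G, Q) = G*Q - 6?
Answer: 0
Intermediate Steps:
h(G, Q) = -6 + G*Q
(h(3, -6)*44)*(0*(2 - 1)) = ((-6 + 3*(-6))*44)*(0*(2 - 1)) = ((-6 - 18)*44)*(0*1) = -24*44*0 = -1056*0 = 0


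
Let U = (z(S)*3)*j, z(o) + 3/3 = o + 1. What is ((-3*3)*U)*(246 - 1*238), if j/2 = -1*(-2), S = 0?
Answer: 0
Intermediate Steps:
z(o) = o (z(o) = -1 + (o + 1) = -1 + (1 + o) = o)
j = 4 (j = 2*(-1*(-2)) = 2*2 = 4)
U = 0 (U = (0*3)*4 = 0*4 = 0)
((-3*3)*U)*(246 - 1*238) = (-3*3*0)*(246 - 1*238) = (-9*0)*(246 - 238) = 0*8 = 0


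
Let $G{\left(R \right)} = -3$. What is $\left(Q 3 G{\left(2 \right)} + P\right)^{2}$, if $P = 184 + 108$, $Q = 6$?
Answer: $56644$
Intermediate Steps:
$P = 292$
$\left(Q 3 G{\left(2 \right)} + P\right)^{2} = \left(6 \cdot 3 \left(-3\right) + 292\right)^{2} = \left(18 \left(-3\right) + 292\right)^{2} = \left(-54 + 292\right)^{2} = 238^{2} = 56644$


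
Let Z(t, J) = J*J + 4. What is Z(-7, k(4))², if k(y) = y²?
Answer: 67600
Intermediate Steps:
Z(t, J) = 4 + J² (Z(t, J) = J² + 4 = 4 + J²)
Z(-7, k(4))² = (4 + (4²)²)² = (4 + 16²)² = (4 + 256)² = 260² = 67600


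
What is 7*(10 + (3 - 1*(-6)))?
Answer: 133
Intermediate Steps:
7*(10 + (3 - 1*(-6))) = 7*(10 + (3 + 6)) = 7*(10 + 9) = 7*19 = 133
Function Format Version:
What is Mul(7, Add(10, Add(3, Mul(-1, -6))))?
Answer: 133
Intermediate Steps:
Mul(7, Add(10, Add(3, Mul(-1, -6)))) = Mul(7, Add(10, Add(3, 6))) = Mul(7, Add(10, 9)) = Mul(7, 19) = 133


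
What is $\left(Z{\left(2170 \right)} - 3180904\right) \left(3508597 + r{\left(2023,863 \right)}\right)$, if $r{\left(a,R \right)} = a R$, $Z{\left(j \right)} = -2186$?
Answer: $-16725374518140$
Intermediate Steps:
$r{\left(a,R \right)} = R a$
$\left(Z{\left(2170 \right)} - 3180904\right) \left(3508597 + r{\left(2023,863 \right)}\right) = \left(-2186 - 3180904\right) \left(3508597 + 863 \cdot 2023\right) = - 3183090 \left(3508597 + 1745849\right) = \left(-3183090\right) 5254446 = -16725374518140$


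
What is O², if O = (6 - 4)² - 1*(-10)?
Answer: 196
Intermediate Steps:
O = 14 (O = 2² + 10 = 4 + 10 = 14)
O² = 14² = 196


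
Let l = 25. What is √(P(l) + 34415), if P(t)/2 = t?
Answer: √34465 ≈ 185.65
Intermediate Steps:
P(t) = 2*t
√(P(l) + 34415) = √(2*25 + 34415) = √(50 + 34415) = √34465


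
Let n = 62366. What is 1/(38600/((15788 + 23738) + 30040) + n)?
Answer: 34783/2169295878 ≈ 1.6034e-5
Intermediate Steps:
1/(38600/((15788 + 23738) + 30040) + n) = 1/(38600/((15788 + 23738) + 30040) + 62366) = 1/(38600/(39526 + 30040) + 62366) = 1/(38600/69566 + 62366) = 1/(38600*(1/69566) + 62366) = 1/(19300/34783 + 62366) = 1/(2169295878/34783) = 34783/2169295878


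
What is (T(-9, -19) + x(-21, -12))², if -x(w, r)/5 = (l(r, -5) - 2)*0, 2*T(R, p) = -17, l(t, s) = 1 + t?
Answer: 289/4 ≈ 72.250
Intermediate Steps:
T(R, p) = -17/2 (T(R, p) = (½)*(-17) = -17/2)
x(w, r) = 0 (x(w, r) = -5*((1 + r) - 2)*0 = -5*(-1 + r)*0 = -5*0 = 0)
(T(-9, -19) + x(-21, -12))² = (-17/2 + 0)² = (-17/2)² = 289/4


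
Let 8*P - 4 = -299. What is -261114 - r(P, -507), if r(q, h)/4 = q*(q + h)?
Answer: -5461369/16 ≈ -3.4134e+5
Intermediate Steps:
P = -295/8 (P = 1/2 + (1/8)*(-299) = 1/2 - 299/8 = -295/8 ≈ -36.875)
r(q, h) = 4*q*(h + q) (r(q, h) = 4*(q*(q + h)) = 4*(q*(h + q)) = 4*q*(h + q))
-261114 - r(P, -507) = -261114 - 4*(-295)*(-507 - 295/8)/8 = -261114 - 4*(-295)*(-4351)/(8*8) = -261114 - 1*1283545/16 = -261114 - 1283545/16 = -5461369/16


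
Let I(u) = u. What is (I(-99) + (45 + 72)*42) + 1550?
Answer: 6365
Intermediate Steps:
(I(-99) + (45 + 72)*42) + 1550 = (-99 + (45 + 72)*42) + 1550 = (-99 + 117*42) + 1550 = (-99 + 4914) + 1550 = 4815 + 1550 = 6365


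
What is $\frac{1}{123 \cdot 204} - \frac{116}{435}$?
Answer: $- \frac{33451}{125460} \approx -0.26663$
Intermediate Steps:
$\frac{1}{123 \cdot 204} - \frac{116}{435} = \frac{1}{123} \cdot \frac{1}{204} - \frac{4}{15} = \frac{1}{25092} - \frac{4}{15} = - \frac{33451}{125460}$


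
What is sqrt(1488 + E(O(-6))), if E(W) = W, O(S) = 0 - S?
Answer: 3*sqrt(166) ≈ 38.652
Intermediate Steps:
O(S) = -S
sqrt(1488 + E(O(-6))) = sqrt(1488 - 1*(-6)) = sqrt(1488 + 6) = sqrt(1494) = 3*sqrt(166)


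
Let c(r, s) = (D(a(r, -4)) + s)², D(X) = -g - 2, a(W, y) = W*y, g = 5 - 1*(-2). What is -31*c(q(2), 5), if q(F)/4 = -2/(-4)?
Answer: -496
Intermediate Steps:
g = 7 (g = 5 + 2 = 7)
q(F) = 2 (q(F) = 4*(-2/(-4)) = 4*(-2*(-¼)) = 4*(½) = 2)
D(X) = -9 (D(X) = -1*7 - 2 = -7 - 2 = -9)
c(r, s) = (-9 + s)²
-31*c(q(2), 5) = -31*(-9 + 5)² = -31*(-4)² = -31*16 = -496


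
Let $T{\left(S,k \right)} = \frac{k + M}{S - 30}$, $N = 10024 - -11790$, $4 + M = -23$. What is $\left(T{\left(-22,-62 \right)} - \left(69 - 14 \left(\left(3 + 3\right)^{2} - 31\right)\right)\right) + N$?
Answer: $\frac{1134469}{52} \approx 21817.0$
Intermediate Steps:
$M = -27$ ($M = -4 - 23 = -27$)
$N = 21814$ ($N = 10024 + 11790 = 21814$)
$T{\left(S,k \right)} = \frac{-27 + k}{-30 + S}$ ($T{\left(S,k \right)} = \frac{k - 27}{S - 30} = \frac{-27 + k}{-30 + S}$)
$\left(T{\left(-22,-62 \right)} - \left(69 - 14 \left(\left(3 + 3\right)^{2} - 31\right)\right)\right) + N = \left(\frac{-27 - 62}{-30 - 22} - \left(69 - 14 \left(\left(3 + 3\right)^{2} - 31\right)\right)\right) + 21814 = \left(\frac{1}{-52} \left(-89\right) - \left(69 - 14 \left(6^{2} - 31\right)\right)\right) + 21814 = \left(\left(- \frac{1}{52}\right) \left(-89\right) - \left(69 - 14 \left(36 - 31\right)\right)\right) + 21814 = \left(\frac{89}{52} + \left(14 \cdot 5 - 69\right)\right) + 21814 = \left(\frac{89}{52} + \left(70 - 69\right)\right) + 21814 = \left(\frac{89}{52} + 1\right) + 21814 = \frac{141}{52} + 21814 = \frac{1134469}{52}$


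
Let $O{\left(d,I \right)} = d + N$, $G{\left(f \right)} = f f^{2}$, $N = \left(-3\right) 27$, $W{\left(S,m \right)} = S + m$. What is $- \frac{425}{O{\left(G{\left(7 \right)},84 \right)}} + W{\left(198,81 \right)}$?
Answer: $\frac{72673}{262} \approx 277.38$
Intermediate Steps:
$N = -81$
$G{\left(f \right)} = f^{3}$
$O{\left(d,I \right)} = -81 + d$ ($O{\left(d,I \right)} = d - 81 = -81 + d$)
$- \frac{425}{O{\left(G{\left(7 \right)},84 \right)}} + W{\left(198,81 \right)} = - \frac{425}{-81 + 7^{3}} + \left(198 + 81\right) = - \frac{425}{-81 + 343} + 279 = - \frac{425}{262} + 279 = \frac{72673}{262}$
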